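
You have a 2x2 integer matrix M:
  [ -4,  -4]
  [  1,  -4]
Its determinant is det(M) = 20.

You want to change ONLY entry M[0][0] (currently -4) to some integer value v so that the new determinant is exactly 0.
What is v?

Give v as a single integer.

Answer: 1

Derivation:
det is linear in entry M[0][0]: det = old_det + (v - -4) * C_00
Cofactor C_00 = -4
Want det = 0: 20 + (v - -4) * -4 = 0
  (v - -4) = -20 / -4 = 5
  v = -4 + (5) = 1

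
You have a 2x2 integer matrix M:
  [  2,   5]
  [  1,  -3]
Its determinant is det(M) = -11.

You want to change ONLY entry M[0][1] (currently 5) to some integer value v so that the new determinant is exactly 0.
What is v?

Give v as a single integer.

det is linear in entry M[0][1]: det = old_det + (v - 5) * C_01
Cofactor C_01 = -1
Want det = 0: -11 + (v - 5) * -1 = 0
  (v - 5) = 11 / -1 = -11
  v = 5 + (-11) = -6

Answer: -6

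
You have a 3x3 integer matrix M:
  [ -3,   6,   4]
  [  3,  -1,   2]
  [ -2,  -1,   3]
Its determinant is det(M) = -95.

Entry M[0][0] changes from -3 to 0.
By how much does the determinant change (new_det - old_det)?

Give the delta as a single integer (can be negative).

Answer: -3

Derivation:
Cofactor C_00 = -1
Entry delta = 0 - -3 = 3
Det delta = entry_delta * cofactor = 3 * -1 = -3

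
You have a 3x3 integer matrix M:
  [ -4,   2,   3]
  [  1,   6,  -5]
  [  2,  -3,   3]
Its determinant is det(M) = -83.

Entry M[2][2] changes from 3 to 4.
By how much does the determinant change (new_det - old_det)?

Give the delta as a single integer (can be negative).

Cofactor C_22 = -26
Entry delta = 4 - 3 = 1
Det delta = entry_delta * cofactor = 1 * -26 = -26

Answer: -26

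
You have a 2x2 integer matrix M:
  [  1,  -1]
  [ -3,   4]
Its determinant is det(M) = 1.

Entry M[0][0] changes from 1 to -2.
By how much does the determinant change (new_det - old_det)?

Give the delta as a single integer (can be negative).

Cofactor C_00 = 4
Entry delta = -2 - 1 = -3
Det delta = entry_delta * cofactor = -3 * 4 = -12

Answer: -12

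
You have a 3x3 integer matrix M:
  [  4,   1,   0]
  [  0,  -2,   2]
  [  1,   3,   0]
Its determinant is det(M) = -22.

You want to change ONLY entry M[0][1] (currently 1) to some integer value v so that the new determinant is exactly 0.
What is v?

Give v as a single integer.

Answer: 12

Derivation:
det is linear in entry M[0][1]: det = old_det + (v - 1) * C_01
Cofactor C_01 = 2
Want det = 0: -22 + (v - 1) * 2 = 0
  (v - 1) = 22 / 2 = 11
  v = 1 + (11) = 12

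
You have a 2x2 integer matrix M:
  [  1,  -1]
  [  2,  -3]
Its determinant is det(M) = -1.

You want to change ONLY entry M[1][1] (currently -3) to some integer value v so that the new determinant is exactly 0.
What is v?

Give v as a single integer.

det is linear in entry M[1][1]: det = old_det + (v - -3) * C_11
Cofactor C_11 = 1
Want det = 0: -1 + (v - -3) * 1 = 0
  (v - -3) = 1 / 1 = 1
  v = -3 + (1) = -2

Answer: -2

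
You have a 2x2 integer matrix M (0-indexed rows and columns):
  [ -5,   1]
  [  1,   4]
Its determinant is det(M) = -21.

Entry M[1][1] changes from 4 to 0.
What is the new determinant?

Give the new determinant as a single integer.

det is linear in row 1: changing M[1][1] by delta changes det by delta * cofactor(1,1).
Cofactor C_11 = (-1)^(1+1) * minor(1,1) = -5
Entry delta = 0 - 4 = -4
Det delta = -4 * -5 = 20
New det = -21 + 20 = -1

Answer: -1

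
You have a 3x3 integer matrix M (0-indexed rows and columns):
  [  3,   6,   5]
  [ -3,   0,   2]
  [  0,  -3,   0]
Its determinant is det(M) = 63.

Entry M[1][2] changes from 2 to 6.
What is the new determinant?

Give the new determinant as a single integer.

Answer: 99

Derivation:
det is linear in row 1: changing M[1][2] by delta changes det by delta * cofactor(1,2).
Cofactor C_12 = (-1)^(1+2) * minor(1,2) = 9
Entry delta = 6 - 2 = 4
Det delta = 4 * 9 = 36
New det = 63 + 36 = 99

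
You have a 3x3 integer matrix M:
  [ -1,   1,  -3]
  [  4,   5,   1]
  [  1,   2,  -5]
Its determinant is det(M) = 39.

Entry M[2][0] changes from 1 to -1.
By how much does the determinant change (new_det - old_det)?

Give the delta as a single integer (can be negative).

Cofactor C_20 = 16
Entry delta = -1 - 1 = -2
Det delta = entry_delta * cofactor = -2 * 16 = -32

Answer: -32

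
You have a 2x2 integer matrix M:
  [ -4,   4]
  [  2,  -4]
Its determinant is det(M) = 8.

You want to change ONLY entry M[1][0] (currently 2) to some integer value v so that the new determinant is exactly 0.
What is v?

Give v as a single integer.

det is linear in entry M[1][0]: det = old_det + (v - 2) * C_10
Cofactor C_10 = -4
Want det = 0: 8 + (v - 2) * -4 = 0
  (v - 2) = -8 / -4 = 2
  v = 2 + (2) = 4

Answer: 4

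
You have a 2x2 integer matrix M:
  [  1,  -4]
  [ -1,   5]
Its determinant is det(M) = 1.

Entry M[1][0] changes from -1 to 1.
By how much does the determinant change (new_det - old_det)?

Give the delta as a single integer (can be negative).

Cofactor C_10 = 4
Entry delta = 1 - -1 = 2
Det delta = entry_delta * cofactor = 2 * 4 = 8

Answer: 8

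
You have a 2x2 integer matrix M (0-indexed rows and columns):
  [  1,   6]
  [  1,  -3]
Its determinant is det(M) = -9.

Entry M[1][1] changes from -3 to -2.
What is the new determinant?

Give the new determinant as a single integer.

det is linear in row 1: changing M[1][1] by delta changes det by delta * cofactor(1,1).
Cofactor C_11 = (-1)^(1+1) * minor(1,1) = 1
Entry delta = -2 - -3 = 1
Det delta = 1 * 1 = 1
New det = -9 + 1 = -8

Answer: -8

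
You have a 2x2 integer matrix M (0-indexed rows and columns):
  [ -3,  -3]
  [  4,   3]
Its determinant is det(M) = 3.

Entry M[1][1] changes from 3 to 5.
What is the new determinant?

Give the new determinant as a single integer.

det is linear in row 1: changing M[1][1] by delta changes det by delta * cofactor(1,1).
Cofactor C_11 = (-1)^(1+1) * minor(1,1) = -3
Entry delta = 5 - 3 = 2
Det delta = 2 * -3 = -6
New det = 3 + -6 = -3

Answer: -3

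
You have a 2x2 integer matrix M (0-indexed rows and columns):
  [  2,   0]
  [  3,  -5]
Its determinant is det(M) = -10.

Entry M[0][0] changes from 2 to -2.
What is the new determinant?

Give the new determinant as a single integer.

Answer: 10

Derivation:
det is linear in row 0: changing M[0][0] by delta changes det by delta * cofactor(0,0).
Cofactor C_00 = (-1)^(0+0) * minor(0,0) = -5
Entry delta = -2 - 2 = -4
Det delta = -4 * -5 = 20
New det = -10 + 20 = 10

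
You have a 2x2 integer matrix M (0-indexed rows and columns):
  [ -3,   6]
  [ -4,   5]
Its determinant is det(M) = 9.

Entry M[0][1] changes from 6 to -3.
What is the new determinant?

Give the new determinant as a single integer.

Answer: -27

Derivation:
det is linear in row 0: changing M[0][1] by delta changes det by delta * cofactor(0,1).
Cofactor C_01 = (-1)^(0+1) * minor(0,1) = 4
Entry delta = -3 - 6 = -9
Det delta = -9 * 4 = -36
New det = 9 + -36 = -27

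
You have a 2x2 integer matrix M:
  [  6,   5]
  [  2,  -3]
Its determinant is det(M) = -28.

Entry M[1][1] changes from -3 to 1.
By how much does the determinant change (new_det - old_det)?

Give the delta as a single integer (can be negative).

Answer: 24

Derivation:
Cofactor C_11 = 6
Entry delta = 1 - -3 = 4
Det delta = entry_delta * cofactor = 4 * 6 = 24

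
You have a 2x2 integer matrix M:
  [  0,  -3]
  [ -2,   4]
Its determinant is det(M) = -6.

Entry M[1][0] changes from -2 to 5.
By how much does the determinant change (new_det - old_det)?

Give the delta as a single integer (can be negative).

Answer: 21

Derivation:
Cofactor C_10 = 3
Entry delta = 5 - -2 = 7
Det delta = entry_delta * cofactor = 7 * 3 = 21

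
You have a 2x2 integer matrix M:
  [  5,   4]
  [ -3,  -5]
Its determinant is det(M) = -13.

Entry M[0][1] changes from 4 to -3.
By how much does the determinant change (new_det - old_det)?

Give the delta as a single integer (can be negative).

Answer: -21

Derivation:
Cofactor C_01 = 3
Entry delta = -3 - 4 = -7
Det delta = entry_delta * cofactor = -7 * 3 = -21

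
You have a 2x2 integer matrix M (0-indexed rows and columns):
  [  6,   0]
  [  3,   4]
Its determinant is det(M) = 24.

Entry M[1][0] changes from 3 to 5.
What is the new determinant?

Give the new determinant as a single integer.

det is linear in row 1: changing M[1][0] by delta changes det by delta * cofactor(1,0).
Cofactor C_10 = (-1)^(1+0) * minor(1,0) = 0
Entry delta = 5 - 3 = 2
Det delta = 2 * 0 = 0
New det = 24 + 0 = 24

Answer: 24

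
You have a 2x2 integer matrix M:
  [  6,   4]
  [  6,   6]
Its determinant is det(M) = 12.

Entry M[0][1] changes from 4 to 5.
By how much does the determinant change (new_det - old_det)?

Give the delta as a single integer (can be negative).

Cofactor C_01 = -6
Entry delta = 5 - 4 = 1
Det delta = entry_delta * cofactor = 1 * -6 = -6

Answer: -6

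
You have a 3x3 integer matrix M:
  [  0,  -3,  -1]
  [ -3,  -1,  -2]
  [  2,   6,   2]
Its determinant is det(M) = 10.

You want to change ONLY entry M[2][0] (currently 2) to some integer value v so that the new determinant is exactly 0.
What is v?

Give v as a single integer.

det is linear in entry M[2][0]: det = old_det + (v - 2) * C_20
Cofactor C_20 = 5
Want det = 0: 10 + (v - 2) * 5 = 0
  (v - 2) = -10 / 5 = -2
  v = 2 + (-2) = 0

Answer: 0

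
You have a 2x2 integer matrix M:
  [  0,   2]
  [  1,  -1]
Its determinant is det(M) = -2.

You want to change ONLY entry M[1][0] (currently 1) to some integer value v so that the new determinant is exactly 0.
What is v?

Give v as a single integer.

det is linear in entry M[1][0]: det = old_det + (v - 1) * C_10
Cofactor C_10 = -2
Want det = 0: -2 + (v - 1) * -2 = 0
  (v - 1) = 2 / -2 = -1
  v = 1 + (-1) = 0

Answer: 0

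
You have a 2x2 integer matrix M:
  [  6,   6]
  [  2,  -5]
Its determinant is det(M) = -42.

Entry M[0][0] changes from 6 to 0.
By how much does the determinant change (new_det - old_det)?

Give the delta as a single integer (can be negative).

Cofactor C_00 = -5
Entry delta = 0 - 6 = -6
Det delta = entry_delta * cofactor = -6 * -5 = 30

Answer: 30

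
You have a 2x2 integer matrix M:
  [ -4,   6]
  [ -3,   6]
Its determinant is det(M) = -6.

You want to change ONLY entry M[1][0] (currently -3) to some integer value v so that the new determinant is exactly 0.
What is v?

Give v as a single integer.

det is linear in entry M[1][0]: det = old_det + (v - -3) * C_10
Cofactor C_10 = -6
Want det = 0: -6 + (v - -3) * -6 = 0
  (v - -3) = 6 / -6 = -1
  v = -3 + (-1) = -4

Answer: -4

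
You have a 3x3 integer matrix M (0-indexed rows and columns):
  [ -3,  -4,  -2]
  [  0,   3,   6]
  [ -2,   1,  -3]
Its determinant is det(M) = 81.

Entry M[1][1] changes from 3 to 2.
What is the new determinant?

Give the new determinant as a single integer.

Answer: 76

Derivation:
det is linear in row 1: changing M[1][1] by delta changes det by delta * cofactor(1,1).
Cofactor C_11 = (-1)^(1+1) * minor(1,1) = 5
Entry delta = 2 - 3 = -1
Det delta = -1 * 5 = -5
New det = 81 + -5 = 76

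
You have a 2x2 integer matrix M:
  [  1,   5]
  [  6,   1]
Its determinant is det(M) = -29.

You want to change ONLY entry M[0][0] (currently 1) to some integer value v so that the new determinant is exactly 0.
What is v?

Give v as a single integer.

Answer: 30

Derivation:
det is linear in entry M[0][0]: det = old_det + (v - 1) * C_00
Cofactor C_00 = 1
Want det = 0: -29 + (v - 1) * 1 = 0
  (v - 1) = 29 / 1 = 29
  v = 1 + (29) = 30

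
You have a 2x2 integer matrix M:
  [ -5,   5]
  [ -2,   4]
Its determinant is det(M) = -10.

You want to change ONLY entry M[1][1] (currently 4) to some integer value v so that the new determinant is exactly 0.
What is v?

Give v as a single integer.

det is linear in entry M[1][1]: det = old_det + (v - 4) * C_11
Cofactor C_11 = -5
Want det = 0: -10 + (v - 4) * -5 = 0
  (v - 4) = 10 / -5 = -2
  v = 4 + (-2) = 2

Answer: 2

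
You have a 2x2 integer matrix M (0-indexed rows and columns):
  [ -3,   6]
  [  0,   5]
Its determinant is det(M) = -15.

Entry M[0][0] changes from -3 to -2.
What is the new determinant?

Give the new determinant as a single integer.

Answer: -10

Derivation:
det is linear in row 0: changing M[0][0] by delta changes det by delta * cofactor(0,0).
Cofactor C_00 = (-1)^(0+0) * minor(0,0) = 5
Entry delta = -2 - -3 = 1
Det delta = 1 * 5 = 5
New det = -15 + 5 = -10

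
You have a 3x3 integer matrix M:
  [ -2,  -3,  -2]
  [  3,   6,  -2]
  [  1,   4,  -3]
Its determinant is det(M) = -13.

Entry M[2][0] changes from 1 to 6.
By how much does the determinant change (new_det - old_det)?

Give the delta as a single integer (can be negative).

Answer: 90

Derivation:
Cofactor C_20 = 18
Entry delta = 6 - 1 = 5
Det delta = entry_delta * cofactor = 5 * 18 = 90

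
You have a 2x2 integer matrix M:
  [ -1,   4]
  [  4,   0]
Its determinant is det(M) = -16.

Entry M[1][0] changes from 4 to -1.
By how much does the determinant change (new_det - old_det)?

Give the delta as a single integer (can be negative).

Answer: 20

Derivation:
Cofactor C_10 = -4
Entry delta = -1 - 4 = -5
Det delta = entry_delta * cofactor = -5 * -4 = 20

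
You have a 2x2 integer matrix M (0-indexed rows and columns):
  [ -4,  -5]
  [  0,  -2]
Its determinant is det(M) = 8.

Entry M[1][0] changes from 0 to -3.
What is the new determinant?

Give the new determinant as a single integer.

det is linear in row 1: changing M[1][0] by delta changes det by delta * cofactor(1,0).
Cofactor C_10 = (-1)^(1+0) * minor(1,0) = 5
Entry delta = -3 - 0 = -3
Det delta = -3 * 5 = -15
New det = 8 + -15 = -7

Answer: -7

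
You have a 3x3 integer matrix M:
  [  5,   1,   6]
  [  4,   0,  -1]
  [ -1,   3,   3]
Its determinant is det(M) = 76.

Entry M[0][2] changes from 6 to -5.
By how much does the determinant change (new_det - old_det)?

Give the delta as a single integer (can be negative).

Cofactor C_02 = 12
Entry delta = -5 - 6 = -11
Det delta = entry_delta * cofactor = -11 * 12 = -132

Answer: -132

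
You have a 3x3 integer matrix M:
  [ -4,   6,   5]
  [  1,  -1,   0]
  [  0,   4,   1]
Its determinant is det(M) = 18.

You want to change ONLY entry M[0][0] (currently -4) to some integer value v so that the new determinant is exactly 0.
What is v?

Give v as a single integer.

det is linear in entry M[0][0]: det = old_det + (v - -4) * C_00
Cofactor C_00 = -1
Want det = 0: 18 + (v - -4) * -1 = 0
  (v - -4) = -18 / -1 = 18
  v = -4 + (18) = 14

Answer: 14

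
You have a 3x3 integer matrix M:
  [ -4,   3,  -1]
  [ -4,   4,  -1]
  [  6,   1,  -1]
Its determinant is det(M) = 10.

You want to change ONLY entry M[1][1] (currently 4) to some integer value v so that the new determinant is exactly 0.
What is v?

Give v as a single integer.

det is linear in entry M[1][1]: det = old_det + (v - 4) * C_11
Cofactor C_11 = 10
Want det = 0: 10 + (v - 4) * 10 = 0
  (v - 4) = -10 / 10 = -1
  v = 4 + (-1) = 3

Answer: 3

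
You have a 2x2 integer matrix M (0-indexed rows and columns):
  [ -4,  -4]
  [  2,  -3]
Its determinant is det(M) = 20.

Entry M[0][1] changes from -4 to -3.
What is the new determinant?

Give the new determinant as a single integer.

det is linear in row 0: changing M[0][1] by delta changes det by delta * cofactor(0,1).
Cofactor C_01 = (-1)^(0+1) * minor(0,1) = -2
Entry delta = -3 - -4 = 1
Det delta = 1 * -2 = -2
New det = 20 + -2 = 18

Answer: 18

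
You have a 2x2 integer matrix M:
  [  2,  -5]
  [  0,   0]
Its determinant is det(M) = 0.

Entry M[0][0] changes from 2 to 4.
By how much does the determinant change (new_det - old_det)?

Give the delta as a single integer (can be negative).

Cofactor C_00 = 0
Entry delta = 4 - 2 = 2
Det delta = entry_delta * cofactor = 2 * 0 = 0

Answer: 0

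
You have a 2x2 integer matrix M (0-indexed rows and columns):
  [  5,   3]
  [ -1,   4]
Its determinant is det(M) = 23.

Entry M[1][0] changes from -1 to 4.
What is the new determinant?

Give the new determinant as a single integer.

det is linear in row 1: changing M[1][0] by delta changes det by delta * cofactor(1,0).
Cofactor C_10 = (-1)^(1+0) * minor(1,0) = -3
Entry delta = 4 - -1 = 5
Det delta = 5 * -3 = -15
New det = 23 + -15 = 8

Answer: 8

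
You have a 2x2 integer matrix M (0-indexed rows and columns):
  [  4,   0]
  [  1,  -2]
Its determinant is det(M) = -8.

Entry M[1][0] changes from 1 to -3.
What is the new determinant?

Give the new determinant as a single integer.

Answer: -8

Derivation:
det is linear in row 1: changing M[1][0] by delta changes det by delta * cofactor(1,0).
Cofactor C_10 = (-1)^(1+0) * minor(1,0) = 0
Entry delta = -3 - 1 = -4
Det delta = -4 * 0 = 0
New det = -8 + 0 = -8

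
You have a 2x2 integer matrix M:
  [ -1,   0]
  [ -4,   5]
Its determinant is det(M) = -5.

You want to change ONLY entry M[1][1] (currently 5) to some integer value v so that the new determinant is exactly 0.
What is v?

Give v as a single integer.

Answer: 0

Derivation:
det is linear in entry M[1][1]: det = old_det + (v - 5) * C_11
Cofactor C_11 = -1
Want det = 0: -5 + (v - 5) * -1 = 0
  (v - 5) = 5 / -1 = -5
  v = 5 + (-5) = 0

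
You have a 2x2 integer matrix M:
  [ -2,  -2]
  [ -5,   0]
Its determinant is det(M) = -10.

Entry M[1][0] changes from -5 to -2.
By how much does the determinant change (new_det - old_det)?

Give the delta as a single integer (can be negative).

Cofactor C_10 = 2
Entry delta = -2 - -5 = 3
Det delta = entry_delta * cofactor = 3 * 2 = 6

Answer: 6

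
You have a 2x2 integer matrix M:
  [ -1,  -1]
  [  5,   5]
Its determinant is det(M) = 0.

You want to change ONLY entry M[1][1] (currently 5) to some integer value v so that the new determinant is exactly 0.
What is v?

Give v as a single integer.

Answer: 5

Derivation:
det is linear in entry M[1][1]: det = old_det + (v - 5) * C_11
Cofactor C_11 = -1
Want det = 0: 0 + (v - 5) * -1 = 0
  (v - 5) = 0 / -1 = 0
  v = 5 + (0) = 5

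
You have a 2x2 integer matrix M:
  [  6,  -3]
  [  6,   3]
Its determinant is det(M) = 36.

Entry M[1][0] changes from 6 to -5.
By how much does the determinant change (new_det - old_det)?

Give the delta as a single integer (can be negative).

Cofactor C_10 = 3
Entry delta = -5 - 6 = -11
Det delta = entry_delta * cofactor = -11 * 3 = -33

Answer: -33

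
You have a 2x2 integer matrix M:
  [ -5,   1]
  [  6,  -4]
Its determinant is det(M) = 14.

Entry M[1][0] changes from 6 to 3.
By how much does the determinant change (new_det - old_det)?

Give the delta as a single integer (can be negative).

Answer: 3

Derivation:
Cofactor C_10 = -1
Entry delta = 3 - 6 = -3
Det delta = entry_delta * cofactor = -3 * -1 = 3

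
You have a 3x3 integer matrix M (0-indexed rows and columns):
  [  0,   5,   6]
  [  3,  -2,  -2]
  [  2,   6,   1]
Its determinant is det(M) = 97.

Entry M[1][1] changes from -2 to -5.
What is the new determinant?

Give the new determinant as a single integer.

det is linear in row 1: changing M[1][1] by delta changes det by delta * cofactor(1,1).
Cofactor C_11 = (-1)^(1+1) * minor(1,1) = -12
Entry delta = -5 - -2 = -3
Det delta = -3 * -12 = 36
New det = 97 + 36 = 133

Answer: 133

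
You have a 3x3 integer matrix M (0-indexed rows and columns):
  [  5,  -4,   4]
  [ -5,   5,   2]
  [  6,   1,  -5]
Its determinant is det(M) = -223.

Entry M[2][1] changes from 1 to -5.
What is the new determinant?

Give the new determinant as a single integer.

det is linear in row 2: changing M[2][1] by delta changes det by delta * cofactor(2,1).
Cofactor C_21 = (-1)^(2+1) * minor(2,1) = -30
Entry delta = -5 - 1 = -6
Det delta = -6 * -30 = 180
New det = -223 + 180 = -43

Answer: -43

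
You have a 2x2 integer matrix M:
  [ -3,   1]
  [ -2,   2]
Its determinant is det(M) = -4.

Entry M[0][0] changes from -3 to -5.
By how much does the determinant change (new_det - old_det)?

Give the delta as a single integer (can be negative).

Answer: -4

Derivation:
Cofactor C_00 = 2
Entry delta = -5 - -3 = -2
Det delta = entry_delta * cofactor = -2 * 2 = -4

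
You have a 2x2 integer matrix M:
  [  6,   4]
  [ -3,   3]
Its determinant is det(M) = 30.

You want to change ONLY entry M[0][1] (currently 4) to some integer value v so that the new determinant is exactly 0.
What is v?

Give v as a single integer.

det is linear in entry M[0][1]: det = old_det + (v - 4) * C_01
Cofactor C_01 = 3
Want det = 0: 30 + (v - 4) * 3 = 0
  (v - 4) = -30 / 3 = -10
  v = 4 + (-10) = -6

Answer: -6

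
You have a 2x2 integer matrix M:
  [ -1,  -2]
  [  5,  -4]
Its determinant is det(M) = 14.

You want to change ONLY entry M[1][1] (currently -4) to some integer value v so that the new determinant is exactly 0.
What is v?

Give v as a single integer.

Answer: 10

Derivation:
det is linear in entry M[1][1]: det = old_det + (v - -4) * C_11
Cofactor C_11 = -1
Want det = 0: 14 + (v - -4) * -1 = 0
  (v - -4) = -14 / -1 = 14
  v = -4 + (14) = 10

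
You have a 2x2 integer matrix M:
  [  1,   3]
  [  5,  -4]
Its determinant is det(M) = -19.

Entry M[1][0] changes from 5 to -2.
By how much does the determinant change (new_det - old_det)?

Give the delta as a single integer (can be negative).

Cofactor C_10 = -3
Entry delta = -2 - 5 = -7
Det delta = entry_delta * cofactor = -7 * -3 = 21

Answer: 21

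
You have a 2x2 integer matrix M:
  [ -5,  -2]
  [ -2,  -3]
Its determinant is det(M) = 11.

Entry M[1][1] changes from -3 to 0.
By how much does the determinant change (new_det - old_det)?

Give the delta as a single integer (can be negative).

Cofactor C_11 = -5
Entry delta = 0 - -3 = 3
Det delta = entry_delta * cofactor = 3 * -5 = -15

Answer: -15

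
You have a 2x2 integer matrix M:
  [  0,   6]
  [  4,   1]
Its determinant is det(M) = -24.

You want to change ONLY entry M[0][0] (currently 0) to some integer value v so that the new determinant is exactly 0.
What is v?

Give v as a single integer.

Answer: 24

Derivation:
det is linear in entry M[0][0]: det = old_det + (v - 0) * C_00
Cofactor C_00 = 1
Want det = 0: -24 + (v - 0) * 1 = 0
  (v - 0) = 24 / 1 = 24
  v = 0 + (24) = 24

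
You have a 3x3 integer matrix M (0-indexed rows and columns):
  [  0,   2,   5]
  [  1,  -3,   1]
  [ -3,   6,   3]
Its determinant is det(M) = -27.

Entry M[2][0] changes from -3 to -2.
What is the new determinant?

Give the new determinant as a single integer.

Answer: -10

Derivation:
det is linear in row 2: changing M[2][0] by delta changes det by delta * cofactor(2,0).
Cofactor C_20 = (-1)^(2+0) * minor(2,0) = 17
Entry delta = -2 - -3 = 1
Det delta = 1 * 17 = 17
New det = -27 + 17 = -10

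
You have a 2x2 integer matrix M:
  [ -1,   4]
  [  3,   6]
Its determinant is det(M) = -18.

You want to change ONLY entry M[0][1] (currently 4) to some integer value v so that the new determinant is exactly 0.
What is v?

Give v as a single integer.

Answer: -2

Derivation:
det is linear in entry M[0][1]: det = old_det + (v - 4) * C_01
Cofactor C_01 = -3
Want det = 0: -18 + (v - 4) * -3 = 0
  (v - 4) = 18 / -3 = -6
  v = 4 + (-6) = -2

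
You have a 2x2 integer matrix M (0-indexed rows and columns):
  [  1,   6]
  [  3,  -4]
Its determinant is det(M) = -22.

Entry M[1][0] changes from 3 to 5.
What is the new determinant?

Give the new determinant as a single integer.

Answer: -34

Derivation:
det is linear in row 1: changing M[1][0] by delta changes det by delta * cofactor(1,0).
Cofactor C_10 = (-1)^(1+0) * minor(1,0) = -6
Entry delta = 5 - 3 = 2
Det delta = 2 * -6 = -12
New det = -22 + -12 = -34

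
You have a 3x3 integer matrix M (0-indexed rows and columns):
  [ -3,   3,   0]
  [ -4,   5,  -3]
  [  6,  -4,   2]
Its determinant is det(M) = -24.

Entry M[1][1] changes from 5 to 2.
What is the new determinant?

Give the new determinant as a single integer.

det is linear in row 1: changing M[1][1] by delta changes det by delta * cofactor(1,1).
Cofactor C_11 = (-1)^(1+1) * minor(1,1) = -6
Entry delta = 2 - 5 = -3
Det delta = -3 * -6 = 18
New det = -24 + 18 = -6

Answer: -6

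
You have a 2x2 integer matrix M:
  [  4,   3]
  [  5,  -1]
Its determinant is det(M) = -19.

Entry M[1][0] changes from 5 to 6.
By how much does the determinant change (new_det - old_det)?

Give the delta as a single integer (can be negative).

Answer: -3

Derivation:
Cofactor C_10 = -3
Entry delta = 6 - 5 = 1
Det delta = entry_delta * cofactor = 1 * -3 = -3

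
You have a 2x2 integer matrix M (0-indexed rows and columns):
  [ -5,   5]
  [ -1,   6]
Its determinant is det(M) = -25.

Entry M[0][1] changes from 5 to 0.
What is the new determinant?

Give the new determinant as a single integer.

Answer: -30

Derivation:
det is linear in row 0: changing M[0][1] by delta changes det by delta * cofactor(0,1).
Cofactor C_01 = (-1)^(0+1) * minor(0,1) = 1
Entry delta = 0 - 5 = -5
Det delta = -5 * 1 = -5
New det = -25 + -5 = -30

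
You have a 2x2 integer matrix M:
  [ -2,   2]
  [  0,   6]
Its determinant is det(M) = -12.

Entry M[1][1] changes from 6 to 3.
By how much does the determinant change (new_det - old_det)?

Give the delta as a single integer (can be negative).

Answer: 6

Derivation:
Cofactor C_11 = -2
Entry delta = 3 - 6 = -3
Det delta = entry_delta * cofactor = -3 * -2 = 6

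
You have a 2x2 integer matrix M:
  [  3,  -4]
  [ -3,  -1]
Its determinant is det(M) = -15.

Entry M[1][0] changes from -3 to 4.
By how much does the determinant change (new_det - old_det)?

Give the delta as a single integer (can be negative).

Cofactor C_10 = 4
Entry delta = 4 - -3 = 7
Det delta = entry_delta * cofactor = 7 * 4 = 28

Answer: 28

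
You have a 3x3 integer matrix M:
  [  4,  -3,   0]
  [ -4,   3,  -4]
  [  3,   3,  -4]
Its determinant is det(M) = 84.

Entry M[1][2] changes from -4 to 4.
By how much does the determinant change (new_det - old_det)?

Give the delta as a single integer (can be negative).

Cofactor C_12 = -21
Entry delta = 4 - -4 = 8
Det delta = entry_delta * cofactor = 8 * -21 = -168

Answer: -168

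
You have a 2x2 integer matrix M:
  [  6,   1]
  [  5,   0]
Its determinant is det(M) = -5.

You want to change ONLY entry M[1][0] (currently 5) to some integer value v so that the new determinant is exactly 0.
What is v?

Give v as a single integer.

det is linear in entry M[1][0]: det = old_det + (v - 5) * C_10
Cofactor C_10 = -1
Want det = 0: -5 + (v - 5) * -1 = 0
  (v - 5) = 5 / -1 = -5
  v = 5 + (-5) = 0

Answer: 0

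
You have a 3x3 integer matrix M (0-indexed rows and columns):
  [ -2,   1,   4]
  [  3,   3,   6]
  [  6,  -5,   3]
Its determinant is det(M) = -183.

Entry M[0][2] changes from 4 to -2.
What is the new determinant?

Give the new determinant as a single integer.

Answer: 15

Derivation:
det is linear in row 0: changing M[0][2] by delta changes det by delta * cofactor(0,2).
Cofactor C_02 = (-1)^(0+2) * minor(0,2) = -33
Entry delta = -2 - 4 = -6
Det delta = -6 * -33 = 198
New det = -183 + 198 = 15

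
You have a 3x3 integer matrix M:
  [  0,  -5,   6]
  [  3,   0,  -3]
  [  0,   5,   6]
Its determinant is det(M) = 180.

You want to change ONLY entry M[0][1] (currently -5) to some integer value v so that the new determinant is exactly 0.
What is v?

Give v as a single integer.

Answer: 5

Derivation:
det is linear in entry M[0][1]: det = old_det + (v - -5) * C_01
Cofactor C_01 = -18
Want det = 0: 180 + (v - -5) * -18 = 0
  (v - -5) = -180 / -18 = 10
  v = -5 + (10) = 5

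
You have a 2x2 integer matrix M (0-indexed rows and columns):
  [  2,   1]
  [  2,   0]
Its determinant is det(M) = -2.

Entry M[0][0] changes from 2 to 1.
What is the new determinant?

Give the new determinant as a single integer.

det is linear in row 0: changing M[0][0] by delta changes det by delta * cofactor(0,0).
Cofactor C_00 = (-1)^(0+0) * minor(0,0) = 0
Entry delta = 1 - 2 = -1
Det delta = -1 * 0 = 0
New det = -2 + 0 = -2

Answer: -2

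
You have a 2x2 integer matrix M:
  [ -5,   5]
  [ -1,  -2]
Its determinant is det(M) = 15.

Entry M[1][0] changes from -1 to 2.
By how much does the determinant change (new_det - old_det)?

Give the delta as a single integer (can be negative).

Answer: -15

Derivation:
Cofactor C_10 = -5
Entry delta = 2 - -1 = 3
Det delta = entry_delta * cofactor = 3 * -5 = -15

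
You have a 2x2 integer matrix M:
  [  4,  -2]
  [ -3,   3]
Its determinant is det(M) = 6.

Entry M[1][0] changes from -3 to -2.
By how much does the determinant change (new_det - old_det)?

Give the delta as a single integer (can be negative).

Cofactor C_10 = 2
Entry delta = -2 - -3 = 1
Det delta = entry_delta * cofactor = 1 * 2 = 2

Answer: 2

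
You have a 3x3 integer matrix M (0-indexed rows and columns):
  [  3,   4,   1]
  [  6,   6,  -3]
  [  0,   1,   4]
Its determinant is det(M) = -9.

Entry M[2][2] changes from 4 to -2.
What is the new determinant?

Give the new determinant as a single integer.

Answer: 27

Derivation:
det is linear in row 2: changing M[2][2] by delta changes det by delta * cofactor(2,2).
Cofactor C_22 = (-1)^(2+2) * minor(2,2) = -6
Entry delta = -2 - 4 = -6
Det delta = -6 * -6 = 36
New det = -9 + 36 = 27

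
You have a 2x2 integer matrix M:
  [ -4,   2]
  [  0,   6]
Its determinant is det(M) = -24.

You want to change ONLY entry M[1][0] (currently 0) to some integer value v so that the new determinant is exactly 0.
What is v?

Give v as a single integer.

det is linear in entry M[1][0]: det = old_det + (v - 0) * C_10
Cofactor C_10 = -2
Want det = 0: -24 + (v - 0) * -2 = 0
  (v - 0) = 24 / -2 = -12
  v = 0 + (-12) = -12

Answer: -12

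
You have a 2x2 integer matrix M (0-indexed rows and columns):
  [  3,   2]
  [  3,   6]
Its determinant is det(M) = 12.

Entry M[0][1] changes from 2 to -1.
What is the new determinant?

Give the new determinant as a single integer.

det is linear in row 0: changing M[0][1] by delta changes det by delta * cofactor(0,1).
Cofactor C_01 = (-1)^(0+1) * minor(0,1) = -3
Entry delta = -1 - 2 = -3
Det delta = -3 * -3 = 9
New det = 12 + 9 = 21

Answer: 21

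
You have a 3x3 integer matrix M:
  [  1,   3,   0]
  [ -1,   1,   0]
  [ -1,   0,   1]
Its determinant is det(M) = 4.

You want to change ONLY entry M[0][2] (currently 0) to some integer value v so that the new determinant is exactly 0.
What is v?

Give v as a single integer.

Answer: -4

Derivation:
det is linear in entry M[0][2]: det = old_det + (v - 0) * C_02
Cofactor C_02 = 1
Want det = 0: 4 + (v - 0) * 1 = 0
  (v - 0) = -4 / 1 = -4
  v = 0 + (-4) = -4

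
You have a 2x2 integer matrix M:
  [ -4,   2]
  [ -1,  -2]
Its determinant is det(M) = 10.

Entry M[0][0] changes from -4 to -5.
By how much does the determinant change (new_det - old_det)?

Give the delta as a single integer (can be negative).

Cofactor C_00 = -2
Entry delta = -5 - -4 = -1
Det delta = entry_delta * cofactor = -1 * -2 = 2

Answer: 2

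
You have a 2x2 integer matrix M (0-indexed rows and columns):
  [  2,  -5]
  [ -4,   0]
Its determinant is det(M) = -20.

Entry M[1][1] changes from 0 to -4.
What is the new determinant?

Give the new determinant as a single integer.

Answer: -28

Derivation:
det is linear in row 1: changing M[1][1] by delta changes det by delta * cofactor(1,1).
Cofactor C_11 = (-1)^(1+1) * minor(1,1) = 2
Entry delta = -4 - 0 = -4
Det delta = -4 * 2 = -8
New det = -20 + -8 = -28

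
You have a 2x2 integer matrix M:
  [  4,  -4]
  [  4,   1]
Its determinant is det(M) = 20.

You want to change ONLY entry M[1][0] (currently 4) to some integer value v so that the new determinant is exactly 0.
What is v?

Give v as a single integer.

det is linear in entry M[1][0]: det = old_det + (v - 4) * C_10
Cofactor C_10 = 4
Want det = 0: 20 + (v - 4) * 4 = 0
  (v - 4) = -20 / 4 = -5
  v = 4 + (-5) = -1

Answer: -1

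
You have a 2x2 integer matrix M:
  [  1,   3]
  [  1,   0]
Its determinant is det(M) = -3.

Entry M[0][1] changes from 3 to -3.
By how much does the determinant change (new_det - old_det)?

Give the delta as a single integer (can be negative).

Cofactor C_01 = -1
Entry delta = -3 - 3 = -6
Det delta = entry_delta * cofactor = -6 * -1 = 6

Answer: 6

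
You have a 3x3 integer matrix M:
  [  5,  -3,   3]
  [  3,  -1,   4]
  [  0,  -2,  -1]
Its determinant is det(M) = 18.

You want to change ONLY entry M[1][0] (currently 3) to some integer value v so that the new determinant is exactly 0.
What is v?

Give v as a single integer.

Answer: 5

Derivation:
det is linear in entry M[1][0]: det = old_det + (v - 3) * C_10
Cofactor C_10 = -9
Want det = 0: 18 + (v - 3) * -9 = 0
  (v - 3) = -18 / -9 = 2
  v = 3 + (2) = 5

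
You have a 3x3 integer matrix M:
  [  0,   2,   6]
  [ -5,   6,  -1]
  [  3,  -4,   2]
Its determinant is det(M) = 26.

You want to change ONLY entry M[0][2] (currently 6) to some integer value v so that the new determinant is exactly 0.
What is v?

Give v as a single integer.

Answer: -7

Derivation:
det is linear in entry M[0][2]: det = old_det + (v - 6) * C_02
Cofactor C_02 = 2
Want det = 0: 26 + (v - 6) * 2 = 0
  (v - 6) = -26 / 2 = -13
  v = 6 + (-13) = -7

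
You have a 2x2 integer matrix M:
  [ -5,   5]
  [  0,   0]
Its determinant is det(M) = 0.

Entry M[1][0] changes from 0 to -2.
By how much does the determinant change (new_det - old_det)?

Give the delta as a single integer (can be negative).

Cofactor C_10 = -5
Entry delta = -2 - 0 = -2
Det delta = entry_delta * cofactor = -2 * -5 = 10

Answer: 10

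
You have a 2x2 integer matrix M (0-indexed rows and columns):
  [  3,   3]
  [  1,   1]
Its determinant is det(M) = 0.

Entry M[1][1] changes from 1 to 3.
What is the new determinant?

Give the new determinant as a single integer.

Answer: 6

Derivation:
det is linear in row 1: changing M[1][1] by delta changes det by delta * cofactor(1,1).
Cofactor C_11 = (-1)^(1+1) * minor(1,1) = 3
Entry delta = 3 - 1 = 2
Det delta = 2 * 3 = 6
New det = 0 + 6 = 6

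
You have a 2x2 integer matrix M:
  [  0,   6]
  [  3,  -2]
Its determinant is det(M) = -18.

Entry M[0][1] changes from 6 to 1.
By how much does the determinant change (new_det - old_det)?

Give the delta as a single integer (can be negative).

Answer: 15

Derivation:
Cofactor C_01 = -3
Entry delta = 1 - 6 = -5
Det delta = entry_delta * cofactor = -5 * -3 = 15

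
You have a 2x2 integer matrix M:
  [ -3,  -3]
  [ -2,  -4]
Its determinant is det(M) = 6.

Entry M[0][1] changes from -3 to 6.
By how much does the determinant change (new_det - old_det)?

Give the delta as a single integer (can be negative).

Answer: 18

Derivation:
Cofactor C_01 = 2
Entry delta = 6 - -3 = 9
Det delta = entry_delta * cofactor = 9 * 2 = 18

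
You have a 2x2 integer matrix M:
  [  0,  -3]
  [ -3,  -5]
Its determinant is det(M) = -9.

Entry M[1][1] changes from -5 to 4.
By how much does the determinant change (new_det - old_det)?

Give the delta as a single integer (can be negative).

Cofactor C_11 = 0
Entry delta = 4 - -5 = 9
Det delta = entry_delta * cofactor = 9 * 0 = 0

Answer: 0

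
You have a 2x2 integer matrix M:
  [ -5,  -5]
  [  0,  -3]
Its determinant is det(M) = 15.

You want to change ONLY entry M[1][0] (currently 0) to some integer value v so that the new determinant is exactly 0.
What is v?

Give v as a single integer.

det is linear in entry M[1][0]: det = old_det + (v - 0) * C_10
Cofactor C_10 = 5
Want det = 0: 15 + (v - 0) * 5 = 0
  (v - 0) = -15 / 5 = -3
  v = 0 + (-3) = -3

Answer: -3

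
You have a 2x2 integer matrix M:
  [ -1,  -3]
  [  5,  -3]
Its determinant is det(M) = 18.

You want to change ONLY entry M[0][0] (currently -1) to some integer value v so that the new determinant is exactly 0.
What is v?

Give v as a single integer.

det is linear in entry M[0][0]: det = old_det + (v - -1) * C_00
Cofactor C_00 = -3
Want det = 0: 18 + (v - -1) * -3 = 0
  (v - -1) = -18 / -3 = 6
  v = -1 + (6) = 5

Answer: 5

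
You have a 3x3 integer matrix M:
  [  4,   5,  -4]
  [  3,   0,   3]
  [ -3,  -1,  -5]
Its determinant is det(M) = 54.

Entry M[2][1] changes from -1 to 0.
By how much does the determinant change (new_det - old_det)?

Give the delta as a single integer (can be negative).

Answer: -24

Derivation:
Cofactor C_21 = -24
Entry delta = 0 - -1 = 1
Det delta = entry_delta * cofactor = 1 * -24 = -24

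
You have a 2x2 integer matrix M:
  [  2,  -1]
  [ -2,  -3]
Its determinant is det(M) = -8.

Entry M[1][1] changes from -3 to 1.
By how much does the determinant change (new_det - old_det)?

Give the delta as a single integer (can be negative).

Answer: 8

Derivation:
Cofactor C_11 = 2
Entry delta = 1 - -3 = 4
Det delta = entry_delta * cofactor = 4 * 2 = 8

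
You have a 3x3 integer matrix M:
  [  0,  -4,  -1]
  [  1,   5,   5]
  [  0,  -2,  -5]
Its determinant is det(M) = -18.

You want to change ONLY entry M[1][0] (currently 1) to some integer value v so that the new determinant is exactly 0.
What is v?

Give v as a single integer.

Answer: 0

Derivation:
det is linear in entry M[1][0]: det = old_det + (v - 1) * C_10
Cofactor C_10 = -18
Want det = 0: -18 + (v - 1) * -18 = 0
  (v - 1) = 18 / -18 = -1
  v = 1 + (-1) = 0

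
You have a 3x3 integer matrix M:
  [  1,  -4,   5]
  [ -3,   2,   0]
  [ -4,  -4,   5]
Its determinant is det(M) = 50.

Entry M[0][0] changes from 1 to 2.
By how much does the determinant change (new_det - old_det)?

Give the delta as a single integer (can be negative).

Cofactor C_00 = 10
Entry delta = 2 - 1 = 1
Det delta = entry_delta * cofactor = 1 * 10 = 10

Answer: 10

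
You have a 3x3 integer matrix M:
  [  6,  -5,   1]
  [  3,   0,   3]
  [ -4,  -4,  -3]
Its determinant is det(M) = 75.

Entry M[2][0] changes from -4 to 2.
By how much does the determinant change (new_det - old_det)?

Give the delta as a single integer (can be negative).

Answer: -90

Derivation:
Cofactor C_20 = -15
Entry delta = 2 - -4 = 6
Det delta = entry_delta * cofactor = 6 * -15 = -90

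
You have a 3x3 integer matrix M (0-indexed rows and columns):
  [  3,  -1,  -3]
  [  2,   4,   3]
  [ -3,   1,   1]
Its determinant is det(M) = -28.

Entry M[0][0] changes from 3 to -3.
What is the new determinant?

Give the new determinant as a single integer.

det is linear in row 0: changing M[0][0] by delta changes det by delta * cofactor(0,0).
Cofactor C_00 = (-1)^(0+0) * minor(0,0) = 1
Entry delta = -3 - 3 = -6
Det delta = -6 * 1 = -6
New det = -28 + -6 = -34

Answer: -34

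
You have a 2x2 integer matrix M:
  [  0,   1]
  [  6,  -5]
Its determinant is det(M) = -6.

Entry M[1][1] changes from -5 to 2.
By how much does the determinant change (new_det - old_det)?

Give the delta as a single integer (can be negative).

Cofactor C_11 = 0
Entry delta = 2 - -5 = 7
Det delta = entry_delta * cofactor = 7 * 0 = 0

Answer: 0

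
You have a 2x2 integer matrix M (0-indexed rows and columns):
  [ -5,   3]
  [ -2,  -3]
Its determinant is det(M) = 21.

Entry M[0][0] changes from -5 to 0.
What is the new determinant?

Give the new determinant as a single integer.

Answer: 6

Derivation:
det is linear in row 0: changing M[0][0] by delta changes det by delta * cofactor(0,0).
Cofactor C_00 = (-1)^(0+0) * minor(0,0) = -3
Entry delta = 0 - -5 = 5
Det delta = 5 * -3 = -15
New det = 21 + -15 = 6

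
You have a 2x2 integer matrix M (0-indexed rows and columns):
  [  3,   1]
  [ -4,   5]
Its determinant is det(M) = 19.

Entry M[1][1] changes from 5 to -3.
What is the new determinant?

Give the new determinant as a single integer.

Answer: -5

Derivation:
det is linear in row 1: changing M[1][1] by delta changes det by delta * cofactor(1,1).
Cofactor C_11 = (-1)^(1+1) * minor(1,1) = 3
Entry delta = -3 - 5 = -8
Det delta = -8 * 3 = -24
New det = 19 + -24 = -5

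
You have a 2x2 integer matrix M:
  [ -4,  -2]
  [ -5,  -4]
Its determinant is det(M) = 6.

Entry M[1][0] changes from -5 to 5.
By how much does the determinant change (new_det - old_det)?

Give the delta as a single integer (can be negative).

Answer: 20

Derivation:
Cofactor C_10 = 2
Entry delta = 5 - -5 = 10
Det delta = entry_delta * cofactor = 10 * 2 = 20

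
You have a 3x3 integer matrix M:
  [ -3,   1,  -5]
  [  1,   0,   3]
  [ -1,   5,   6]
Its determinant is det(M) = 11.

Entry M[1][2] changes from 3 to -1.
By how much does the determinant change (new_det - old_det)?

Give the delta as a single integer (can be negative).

Cofactor C_12 = 14
Entry delta = -1 - 3 = -4
Det delta = entry_delta * cofactor = -4 * 14 = -56

Answer: -56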